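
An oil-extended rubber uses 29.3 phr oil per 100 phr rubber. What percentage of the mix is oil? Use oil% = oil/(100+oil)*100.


Oil % = oil / (100 + oil) * 100
= 29.3 / (100 + 29.3) * 100
= 29.3 / 129.3 * 100
= 22.66%

22.66%


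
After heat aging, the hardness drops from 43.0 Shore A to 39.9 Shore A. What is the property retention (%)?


Retention = aged / original * 100
= 39.9 / 43.0 * 100
= 92.8%

92.8%


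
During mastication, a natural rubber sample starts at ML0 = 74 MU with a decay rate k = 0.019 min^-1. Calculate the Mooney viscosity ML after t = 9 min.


ML = ML0 * exp(-k * t)
ML = 74 * exp(-0.019 * 9)
ML = 74 * 0.8428
ML = 62.37 MU

62.37 MU


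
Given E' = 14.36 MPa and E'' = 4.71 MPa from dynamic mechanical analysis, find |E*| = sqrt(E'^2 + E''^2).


|E*| = sqrt(E'^2 + E''^2)
= sqrt(14.36^2 + 4.71^2)
= sqrt(206.2096 + 22.1841)
= 15.113 MPa

15.113 MPa


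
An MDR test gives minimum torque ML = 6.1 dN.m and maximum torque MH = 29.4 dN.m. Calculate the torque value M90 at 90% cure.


M90 = ML + 0.9 * (MH - ML)
M90 = 6.1 + 0.9 * (29.4 - 6.1)
M90 = 6.1 + 0.9 * 23.3
M90 = 27.07 dN.m

27.07 dN.m


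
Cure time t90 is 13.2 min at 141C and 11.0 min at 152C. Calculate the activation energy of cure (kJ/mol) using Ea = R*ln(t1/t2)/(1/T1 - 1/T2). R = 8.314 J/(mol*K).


T1 = 414.15 K, T2 = 425.15 K
1/T1 - 1/T2 = 6.2473e-05
ln(t1/t2) = ln(13.2/11.0) = 0.1823
Ea = 8.314 * 0.1823 / 6.2473e-05 = 24263.5981 J/mol
Ea = 24.26 kJ/mol

24.26 kJ/mol


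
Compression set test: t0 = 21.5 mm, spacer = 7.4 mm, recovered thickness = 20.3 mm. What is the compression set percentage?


CS = (t0 - recovered) / (t0 - ts) * 100
= (21.5 - 20.3) / (21.5 - 7.4) * 100
= 1.2 / 14.1 * 100
= 8.5%

8.5%


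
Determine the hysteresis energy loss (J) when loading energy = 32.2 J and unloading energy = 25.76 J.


Hysteresis loss = loading - unloading
= 32.2 - 25.76
= 6.44 J

6.44 J


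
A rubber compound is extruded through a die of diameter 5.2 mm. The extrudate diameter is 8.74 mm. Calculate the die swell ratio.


Die swell ratio = D_extrudate / D_die
= 8.74 / 5.2
= 1.681

Die swell = 1.681


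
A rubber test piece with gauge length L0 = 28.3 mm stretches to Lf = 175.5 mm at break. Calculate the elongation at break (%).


Elongation = (Lf - L0) / L0 * 100
= (175.5 - 28.3) / 28.3 * 100
= 147.2 / 28.3 * 100
= 520.1%

520.1%


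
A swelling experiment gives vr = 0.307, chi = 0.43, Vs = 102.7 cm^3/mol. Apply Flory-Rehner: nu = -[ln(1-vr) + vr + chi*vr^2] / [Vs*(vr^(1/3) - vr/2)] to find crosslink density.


ln(1 - vr) = ln(1 - 0.307) = -0.3667
Numerator = -((-0.3667) + 0.307 + 0.43 * 0.307^2) = 0.0192
Denominator = 102.7 * (0.307^(1/3) - 0.307/2) = 53.5169
nu = 0.0192 / 53.5169 = 3.5873e-04 mol/cm^3

3.5873e-04 mol/cm^3


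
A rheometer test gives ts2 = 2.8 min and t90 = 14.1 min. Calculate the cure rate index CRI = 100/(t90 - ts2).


CRI = 100 / (t90 - ts2)
= 100 / (14.1 - 2.8)
= 100 / 11.3
= 8.85 min^-1

8.85 min^-1


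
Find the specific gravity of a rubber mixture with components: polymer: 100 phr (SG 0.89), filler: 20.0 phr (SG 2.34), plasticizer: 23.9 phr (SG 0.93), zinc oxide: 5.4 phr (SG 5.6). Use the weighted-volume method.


Sum of weights = 149.3
Volume contributions:
  polymer: 100/0.89 = 112.3596
  filler: 20.0/2.34 = 8.5470
  plasticizer: 23.9/0.93 = 25.6989
  zinc oxide: 5.4/5.6 = 0.9643
Sum of volumes = 147.5698
SG = 149.3 / 147.5698 = 1.012

SG = 1.012


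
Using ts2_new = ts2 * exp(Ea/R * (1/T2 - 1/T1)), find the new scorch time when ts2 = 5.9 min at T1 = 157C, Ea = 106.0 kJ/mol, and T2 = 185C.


Convert temperatures: T1 = 157 + 273.15 = 430.15 K, T2 = 185 + 273.15 = 458.15 K
ts2_new = 5.9 * exp(106000 / 8.314 * (1/458.15 - 1/430.15))
1/T2 - 1/T1 = -1.4208e-04
ts2_new = 0.96 min

0.96 min


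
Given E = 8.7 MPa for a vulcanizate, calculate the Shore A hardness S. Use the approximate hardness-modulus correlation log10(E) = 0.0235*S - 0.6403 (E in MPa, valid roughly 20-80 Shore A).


log10(E) = 0.0235*S - 0.6403  =>  S = (log10(E) + 0.6403) / 0.0235
log10(8.7) = 0.939519
S = (0.939519 + 0.6403) / 0.0235 = 1.579819 / 0.0235
S = 67.2

Shore A = 67.2


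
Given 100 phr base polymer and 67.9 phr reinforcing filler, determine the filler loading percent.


Filler % = filler / (rubber + filler) * 100
= 67.9 / (100 + 67.9) * 100
= 67.9 / 167.9 * 100
= 40.44%

40.44%


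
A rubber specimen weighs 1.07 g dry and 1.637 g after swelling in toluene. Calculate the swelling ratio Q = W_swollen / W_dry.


Q = W_swollen / W_dry
Q = 1.637 / 1.07
Q = 1.53

Q = 1.53


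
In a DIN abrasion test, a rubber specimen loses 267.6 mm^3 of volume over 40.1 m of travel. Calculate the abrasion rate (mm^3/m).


Rate = volume_loss / distance
= 267.6 / 40.1
= 6.673 mm^3/m

6.673 mm^3/m


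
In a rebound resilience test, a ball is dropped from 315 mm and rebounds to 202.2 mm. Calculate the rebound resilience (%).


Resilience = h_rebound / h_drop * 100
= 202.2 / 315 * 100
= 64.2%

64.2%


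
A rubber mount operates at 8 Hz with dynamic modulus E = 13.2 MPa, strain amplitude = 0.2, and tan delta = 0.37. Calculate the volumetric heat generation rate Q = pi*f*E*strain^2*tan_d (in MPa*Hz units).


Q = pi * f * E * strain^2 * tan_d
= pi * 8 * 13.2 * 0.2^2 * 0.37
= pi * 8 * 13.2 * 0.0400 * 0.37
= 4.9099

Q = 4.9099


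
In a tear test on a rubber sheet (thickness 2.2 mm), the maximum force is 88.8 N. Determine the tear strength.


Tear strength = force / thickness
= 88.8 / 2.2
= 40.36 N/mm

40.36 N/mm


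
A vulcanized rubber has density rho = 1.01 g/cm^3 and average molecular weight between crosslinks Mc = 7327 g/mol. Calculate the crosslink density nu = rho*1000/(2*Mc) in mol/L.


nu = rho * 1000 / (2 * Mc)
nu = 1.01 * 1000 / (2 * 7327)
nu = 1010.0 / 14654
nu = 0.0689 mol/L

0.0689 mol/L


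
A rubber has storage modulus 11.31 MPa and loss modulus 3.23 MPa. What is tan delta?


tan delta = E'' / E'
= 3.23 / 11.31
= 0.2856

tan delta = 0.2856


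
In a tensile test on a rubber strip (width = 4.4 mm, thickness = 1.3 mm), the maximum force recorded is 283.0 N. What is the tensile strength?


Area = width * thickness = 4.4 * 1.3 = 5.72 mm^2
TS = force / area = 283.0 / 5.72 = 49.48 MPa

49.48 MPa


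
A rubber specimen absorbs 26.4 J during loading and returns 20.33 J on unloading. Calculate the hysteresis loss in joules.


Hysteresis loss = loading - unloading
= 26.4 - 20.33
= 6.07 J

6.07 J


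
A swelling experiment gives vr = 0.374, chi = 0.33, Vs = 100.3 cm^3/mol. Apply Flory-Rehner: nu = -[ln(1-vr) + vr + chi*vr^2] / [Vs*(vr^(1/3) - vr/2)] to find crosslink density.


ln(1 - vr) = ln(1 - 0.374) = -0.4684
Numerator = -((-0.4684) + 0.374 + 0.33 * 0.374^2) = 0.0482
Denominator = 100.3 * (0.374^(1/3) - 0.374/2) = 53.5084
nu = 0.0482 / 53.5084 = 9.0165e-04 mol/cm^3

9.0165e-04 mol/cm^3


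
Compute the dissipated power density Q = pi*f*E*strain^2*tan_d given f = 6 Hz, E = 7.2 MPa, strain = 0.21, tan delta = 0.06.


Q = pi * f * E * strain^2 * tan_d
= pi * 6 * 7.2 * 0.21^2 * 0.06
= pi * 6 * 7.2 * 0.0441 * 0.06
= 0.3591

Q = 0.3591


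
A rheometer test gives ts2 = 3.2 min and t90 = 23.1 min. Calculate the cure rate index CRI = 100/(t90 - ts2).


CRI = 100 / (t90 - ts2)
= 100 / (23.1 - 3.2)
= 100 / 19.9
= 5.03 min^-1

5.03 min^-1


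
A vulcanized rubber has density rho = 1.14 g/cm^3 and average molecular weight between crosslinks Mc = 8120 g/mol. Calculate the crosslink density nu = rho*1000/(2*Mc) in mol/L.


nu = rho * 1000 / (2 * Mc)
nu = 1.14 * 1000 / (2 * 8120)
nu = 1140.0 / 16240
nu = 0.0702 mol/L

0.0702 mol/L


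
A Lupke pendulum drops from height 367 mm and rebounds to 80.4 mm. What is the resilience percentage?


Resilience = h_rebound / h_drop * 100
= 80.4 / 367 * 100
= 21.9%

21.9%


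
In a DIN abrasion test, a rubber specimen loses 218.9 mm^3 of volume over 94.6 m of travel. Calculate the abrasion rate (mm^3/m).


Rate = volume_loss / distance
= 218.9 / 94.6
= 2.314 mm^3/m

2.314 mm^3/m


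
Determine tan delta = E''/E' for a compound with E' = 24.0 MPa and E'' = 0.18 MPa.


tan delta = E'' / E'
= 0.18 / 24.0
= 0.0075

tan delta = 0.0075


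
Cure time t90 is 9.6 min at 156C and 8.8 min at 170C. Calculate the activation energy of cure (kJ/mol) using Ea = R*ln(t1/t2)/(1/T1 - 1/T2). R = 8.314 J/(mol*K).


T1 = 429.15 K, T2 = 443.15 K
1/T1 - 1/T2 = 7.3615e-05
ln(t1/t2) = ln(9.6/8.8) = 0.0870
Ea = 8.314 * 0.0870 / 7.3615e-05 = 9826.9308 J/mol
Ea = 9.83 kJ/mol

9.83 kJ/mol


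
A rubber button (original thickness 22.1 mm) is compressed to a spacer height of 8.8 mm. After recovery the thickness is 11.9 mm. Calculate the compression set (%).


CS = (t0 - recovered) / (t0 - ts) * 100
= (22.1 - 11.9) / (22.1 - 8.8) * 100
= 10.2 / 13.3 * 100
= 76.7%

76.7%


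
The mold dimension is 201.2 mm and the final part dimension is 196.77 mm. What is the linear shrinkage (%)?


Shrinkage = (mold - part) / mold * 100
= (201.2 - 196.77) / 201.2 * 100
= 4.43 / 201.2 * 100
= 2.2%

2.2%


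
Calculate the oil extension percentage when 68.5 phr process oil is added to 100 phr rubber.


Oil % = oil / (100 + oil) * 100
= 68.5 / (100 + 68.5) * 100
= 68.5 / 168.5 * 100
= 40.65%

40.65%


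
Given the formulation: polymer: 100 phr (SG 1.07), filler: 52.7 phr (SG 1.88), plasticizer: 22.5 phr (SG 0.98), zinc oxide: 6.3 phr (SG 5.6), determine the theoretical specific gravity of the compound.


Sum of weights = 181.5
Volume contributions:
  polymer: 100/1.07 = 93.4579
  filler: 52.7/1.88 = 28.0319
  plasticizer: 22.5/0.98 = 22.9592
  zinc oxide: 6.3/5.6 = 1.1250
Sum of volumes = 145.5740
SG = 181.5 / 145.5740 = 1.247

SG = 1.247


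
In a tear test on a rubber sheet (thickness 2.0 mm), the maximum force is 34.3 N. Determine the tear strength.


Tear strength = force / thickness
= 34.3 / 2.0
= 17.15 N/mm

17.15 N/mm


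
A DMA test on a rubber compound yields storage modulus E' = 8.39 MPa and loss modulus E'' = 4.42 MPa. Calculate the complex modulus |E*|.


|E*| = sqrt(E'^2 + E''^2)
= sqrt(8.39^2 + 4.42^2)
= sqrt(70.3921 + 19.5364)
= 9.483 MPa

9.483 MPa


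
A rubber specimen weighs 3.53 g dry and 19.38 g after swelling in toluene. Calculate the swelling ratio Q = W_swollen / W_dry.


Q = W_swollen / W_dry
Q = 19.38 / 3.53
Q = 5.49

Q = 5.49


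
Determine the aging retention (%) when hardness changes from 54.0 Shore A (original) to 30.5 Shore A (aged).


Retention = aged / original * 100
= 30.5 / 54.0 * 100
= 56.5%

56.5%


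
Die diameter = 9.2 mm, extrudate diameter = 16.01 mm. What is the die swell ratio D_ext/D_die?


Die swell ratio = D_extrudate / D_die
= 16.01 / 9.2
= 1.74

Die swell = 1.74


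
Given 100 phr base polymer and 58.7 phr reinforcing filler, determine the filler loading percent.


Filler % = filler / (rubber + filler) * 100
= 58.7 / (100 + 58.7) * 100
= 58.7 / 158.7 * 100
= 36.99%

36.99%


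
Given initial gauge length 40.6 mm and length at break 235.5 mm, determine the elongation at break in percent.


Elongation = (Lf - L0) / L0 * 100
= (235.5 - 40.6) / 40.6 * 100
= 194.9 / 40.6 * 100
= 480.0%

480.0%


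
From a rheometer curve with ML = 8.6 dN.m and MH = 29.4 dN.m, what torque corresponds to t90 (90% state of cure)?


M90 = ML + 0.9 * (MH - ML)
M90 = 8.6 + 0.9 * (29.4 - 8.6)
M90 = 8.6 + 0.9 * 20.8
M90 = 27.32 dN.m

27.32 dN.m


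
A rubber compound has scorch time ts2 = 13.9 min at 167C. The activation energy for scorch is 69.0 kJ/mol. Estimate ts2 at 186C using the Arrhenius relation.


Convert temperatures: T1 = 167 + 273.15 = 440.15 K, T2 = 186 + 273.15 = 459.15 K
ts2_new = 13.9 * exp(69000 / 8.314 * (1/459.15 - 1/440.15))
1/T2 - 1/T1 = -9.4015e-05
ts2_new = 6.37 min

6.37 min


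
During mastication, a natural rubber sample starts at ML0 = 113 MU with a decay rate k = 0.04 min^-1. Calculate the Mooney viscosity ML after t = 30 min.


ML = ML0 * exp(-k * t)
ML = 113 * exp(-0.04 * 30)
ML = 113 * 0.3012
ML = 34.03 MU

34.03 MU


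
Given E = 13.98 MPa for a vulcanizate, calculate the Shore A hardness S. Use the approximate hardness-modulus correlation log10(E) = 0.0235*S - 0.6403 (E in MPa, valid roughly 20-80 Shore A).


log10(E) = 0.0235*S - 0.6403  =>  S = (log10(E) + 0.6403) / 0.0235
log10(13.98) = 1.145507
S = (1.145507 + 0.6403) / 0.0235 = 1.785807 / 0.0235
S = 76.0

Shore A = 76.0


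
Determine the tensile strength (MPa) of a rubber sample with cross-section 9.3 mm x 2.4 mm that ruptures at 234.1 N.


Area = width * thickness = 9.3 * 2.4 = 22.32 mm^2
TS = force / area = 234.1 / 22.32 = 10.49 MPa

10.49 MPa


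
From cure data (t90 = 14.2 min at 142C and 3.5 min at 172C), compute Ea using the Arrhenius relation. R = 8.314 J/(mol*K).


T1 = 415.15 K, T2 = 445.15 K
1/T1 - 1/T2 = 1.6233e-04
ln(t1/t2) = ln(14.2/3.5) = 1.4005
Ea = 8.314 * 1.4005 / 1.6233e-04 = 71726.0286 J/mol
Ea = 71.73 kJ/mol

71.73 kJ/mol


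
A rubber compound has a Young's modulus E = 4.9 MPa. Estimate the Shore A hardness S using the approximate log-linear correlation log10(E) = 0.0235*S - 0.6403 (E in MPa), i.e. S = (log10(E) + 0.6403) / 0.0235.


log10(E) = 0.0235*S - 0.6403  =>  S = (log10(E) + 0.6403) / 0.0235
log10(4.9) = 0.690196
S = (0.690196 + 0.6403) / 0.0235 = 1.330496 / 0.0235
S = 56.6

Shore A = 56.6


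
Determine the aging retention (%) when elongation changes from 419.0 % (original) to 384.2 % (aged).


Retention = aged / original * 100
= 384.2 / 419.0 * 100
= 91.7%

91.7%


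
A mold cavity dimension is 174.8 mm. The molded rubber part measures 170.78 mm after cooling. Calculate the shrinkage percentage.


Shrinkage = (mold - part) / mold * 100
= (174.8 - 170.78) / 174.8 * 100
= 4.02 / 174.8 * 100
= 2.3%

2.3%


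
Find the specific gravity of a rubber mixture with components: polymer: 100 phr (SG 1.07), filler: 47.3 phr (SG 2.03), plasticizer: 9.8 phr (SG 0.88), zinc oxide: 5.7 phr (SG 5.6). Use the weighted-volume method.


Sum of weights = 162.8
Volume contributions:
  polymer: 100/1.07 = 93.4579
  filler: 47.3/2.03 = 23.3005
  plasticizer: 9.8/0.88 = 11.1364
  zinc oxide: 5.7/5.6 = 1.0179
Sum of volumes = 128.9127
SG = 162.8 / 128.9127 = 1.263

SG = 1.263


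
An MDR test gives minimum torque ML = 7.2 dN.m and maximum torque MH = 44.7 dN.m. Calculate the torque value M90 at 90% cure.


M90 = ML + 0.9 * (MH - ML)
M90 = 7.2 + 0.9 * (44.7 - 7.2)
M90 = 7.2 + 0.9 * 37.5
M90 = 40.95 dN.m

40.95 dN.m


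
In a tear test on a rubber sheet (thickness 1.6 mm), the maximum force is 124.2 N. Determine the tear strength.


Tear strength = force / thickness
= 124.2 / 1.6
= 77.62 N/mm

77.62 N/mm


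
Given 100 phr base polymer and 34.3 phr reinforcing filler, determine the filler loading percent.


Filler % = filler / (rubber + filler) * 100
= 34.3 / (100 + 34.3) * 100
= 34.3 / 134.3 * 100
= 25.54%

25.54%


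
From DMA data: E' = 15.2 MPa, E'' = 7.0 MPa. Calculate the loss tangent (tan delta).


tan delta = E'' / E'
= 7.0 / 15.2
= 0.4605

tan delta = 0.4605


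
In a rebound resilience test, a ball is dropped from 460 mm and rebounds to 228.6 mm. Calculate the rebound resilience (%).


Resilience = h_rebound / h_drop * 100
= 228.6 / 460 * 100
= 49.7%

49.7%


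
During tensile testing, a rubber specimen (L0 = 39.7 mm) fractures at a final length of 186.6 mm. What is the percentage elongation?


Elongation = (Lf - L0) / L0 * 100
= (186.6 - 39.7) / 39.7 * 100
= 146.9 / 39.7 * 100
= 370.0%

370.0%


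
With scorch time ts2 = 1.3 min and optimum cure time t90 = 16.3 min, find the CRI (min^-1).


CRI = 100 / (t90 - ts2)
= 100 / (16.3 - 1.3)
= 100 / 15.0
= 6.67 min^-1

6.67 min^-1


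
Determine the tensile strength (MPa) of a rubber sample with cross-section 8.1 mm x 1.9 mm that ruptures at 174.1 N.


Area = width * thickness = 8.1 * 1.9 = 15.39 mm^2
TS = force / area = 174.1 / 15.39 = 11.31 MPa

11.31 MPa


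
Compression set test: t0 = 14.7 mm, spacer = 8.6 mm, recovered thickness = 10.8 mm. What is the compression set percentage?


CS = (t0 - recovered) / (t0 - ts) * 100
= (14.7 - 10.8) / (14.7 - 8.6) * 100
= 3.9 / 6.1 * 100
= 63.9%

63.9%


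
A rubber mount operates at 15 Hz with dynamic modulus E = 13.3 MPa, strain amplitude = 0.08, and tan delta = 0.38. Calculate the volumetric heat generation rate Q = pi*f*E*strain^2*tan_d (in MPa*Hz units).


Q = pi * f * E * strain^2 * tan_d
= pi * 15 * 13.3 * 0.08^2 * 0.38
= pi * 15 * 13.3 * 0.0064 * 0.38
= 1.5243

Q = 1.5243


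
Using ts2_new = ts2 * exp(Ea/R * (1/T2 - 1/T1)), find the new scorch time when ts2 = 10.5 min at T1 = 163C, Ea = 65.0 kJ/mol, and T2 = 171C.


Convert temperatures: T1 = 163 + 273.15 = 436.15 K, T2 = 171 + 273.15 = 444.15 K
ts2_new = 10.5 * exp(65000 / 8.314 * (1/444.15 - 1/436.15))
1/T2 - 1/T1 = -4.1298e-05
ts2_new = 7.6 min

7.6 min


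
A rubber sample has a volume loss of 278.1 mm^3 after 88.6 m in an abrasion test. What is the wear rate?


Rate = volume_loss / distance
= 278.1 / 88.6
= 3.139 mm^3/m

3.139 mm^3/m


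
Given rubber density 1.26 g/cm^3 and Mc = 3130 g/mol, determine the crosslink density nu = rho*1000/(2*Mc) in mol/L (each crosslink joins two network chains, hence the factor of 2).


nu = rho * 1000 / (2 * Mc)
nu = 1.26 * 1000 / (2 * 3130)
nu = 1260.0 / 6260
nu = 0.2013 mol/L

0.2013 mol/L


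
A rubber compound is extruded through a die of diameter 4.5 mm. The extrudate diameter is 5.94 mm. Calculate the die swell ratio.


Die swell ratio = D_extrudate / D_die
= 5.94 / 4.5
= 1.32

Die swell = 1.32


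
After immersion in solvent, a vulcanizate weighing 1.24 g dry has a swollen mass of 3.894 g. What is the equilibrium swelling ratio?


Q = W_swollen / W_dry
Q = 3.894 / 1.24
Q = 3.14

Q = 3.14


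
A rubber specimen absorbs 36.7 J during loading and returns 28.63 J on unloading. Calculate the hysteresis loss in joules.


Hysteresis loss = loading - unloading
= 36.7 - 28.63
= 8.07 J

8.07 J


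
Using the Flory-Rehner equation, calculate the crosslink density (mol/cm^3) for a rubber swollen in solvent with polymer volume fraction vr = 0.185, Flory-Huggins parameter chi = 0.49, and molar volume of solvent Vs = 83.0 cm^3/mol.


ln(1 - vr) = ln(1 - 0.185) = -0.2046
Numerator = -((-0.2046) + 0.185 + 0.49 * 0.185^2) = 0.0028
Denominator = 83.0 * (0.185^(1/3) - 0.185/2) = 39.6161
nu = 0.0028 / 39.6161 = 7.0601e-05 mol/cm^3

7.0601e-05 mol/cm^3


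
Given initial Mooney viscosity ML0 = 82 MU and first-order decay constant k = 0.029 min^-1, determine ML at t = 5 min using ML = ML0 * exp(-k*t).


ML = ML0 * exp(-k * t)
ML = 82 * exp(-0.029 * 5)
ML = 82 * 0.8650
ML = 70.93 MU

70.93 MU


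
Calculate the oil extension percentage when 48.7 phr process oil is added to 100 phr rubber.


Oil % = oil / (100 + oil) * 100
= 48.7 / (100 + 48.7) * 100
= 48.7 / 148.7 * 100
= 32.75%

32.75%


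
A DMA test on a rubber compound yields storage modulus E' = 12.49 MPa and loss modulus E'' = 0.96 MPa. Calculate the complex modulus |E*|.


|E*| = sqrt(E'^2 + E''^2)
= sqrt(12.49^2 + 0.96^2)
= sqrt(156.0001 + 0.9216)
= 12.527 MPa

12.527 MPa


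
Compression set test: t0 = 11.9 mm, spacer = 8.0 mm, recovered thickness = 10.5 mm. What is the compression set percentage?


CS = (t0 - recovered) / (t0 - ts) * 100
= (11.9 - 10.5) / (11.9 - 8.0) * 100
= 1.4 / 3.9 * 100
= 35.9%

35.9%


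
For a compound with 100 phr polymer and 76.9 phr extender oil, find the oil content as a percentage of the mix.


Oil % = oil / (100 + oil) * 100
= 76.9 / (100 + 76.9) * 100
= 76.9 / 176.9 * 100
= 43.47%

43.47%


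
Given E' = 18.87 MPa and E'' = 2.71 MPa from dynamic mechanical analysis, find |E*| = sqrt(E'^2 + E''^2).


|E*| = sqrt(E'^2 + E''^2)
= sqrt(18.87^2 + 2.71^2)
= sqrt(356.0769 + 7.3441)
= 19.064 MPa

19.064 MPa


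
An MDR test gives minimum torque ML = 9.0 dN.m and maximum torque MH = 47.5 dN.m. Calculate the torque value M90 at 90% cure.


M90 = ML + 0.9 * (MH - ML)
M90 = 9.0 + 0.9 * (47.5 - 9.0)
M90 = 9.0 + 0.9 * 38.5
M90 = 43.65 dN.m

43.65 dN.m


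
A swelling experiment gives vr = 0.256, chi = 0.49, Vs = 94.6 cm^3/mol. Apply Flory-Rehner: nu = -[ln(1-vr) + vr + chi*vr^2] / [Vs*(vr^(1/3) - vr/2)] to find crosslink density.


ln(1 - vr) = ln(1 - 0.256) = -0.2957
Numerator = -((-0.2957) + 0.256 + 0.49 * 0.256^2) = 0.0076
Denominator = 94.6 * (0.256^(1/3) - 0.256/2) = 47.9585
nu = 0.0076 / 47.9585 = 1.5850e-04 mol/cm^3

1.5850e-04 mol/cm^3


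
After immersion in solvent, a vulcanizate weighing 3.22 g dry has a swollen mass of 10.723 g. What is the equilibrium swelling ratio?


Q = W_swollen / W_dry
Q = 10.723 / 3.22
Q = 3.33

Q = 3.33


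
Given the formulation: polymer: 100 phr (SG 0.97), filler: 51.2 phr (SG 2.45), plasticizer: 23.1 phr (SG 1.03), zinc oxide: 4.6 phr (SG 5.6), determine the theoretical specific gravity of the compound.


Sum of weights = 178.9
Volume contributions:
  polymer: 100/0.97 = 103.0928
  filler: 51.2/2.45 = 20.8980
  plasticizer: 23.1/1.03 = 22.4272
  zinc oxide: 4.6/5.6 = 0.8214
Sum of volumes = 147.2394
SG = 178.9 / 147.2394 = 1.215

SG = 1.215


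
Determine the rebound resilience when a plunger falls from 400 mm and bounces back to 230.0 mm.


Resilience = h_rebound / h_drop * 100
= 230.0 / 400 * 100
= 57.5%

57.5%


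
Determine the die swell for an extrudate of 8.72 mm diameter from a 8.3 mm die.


Die swell ratio = D_extrudate / D_die
= 8.72 / 8.3
= 1.051

Die swell = 1.051


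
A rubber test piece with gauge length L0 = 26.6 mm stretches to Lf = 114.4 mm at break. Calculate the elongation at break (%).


Elongation = (Lf - L0) / L0 * 100
= (114.4 - 26.6) / 26.6 * 100
= 87.8 / 26.6 * 100
= 330.1%

330.1%


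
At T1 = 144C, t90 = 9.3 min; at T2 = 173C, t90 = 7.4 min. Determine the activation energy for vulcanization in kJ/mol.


T1 = 417.15 K, T2 = 446.15 K
1/T1 - 1/T2 = 1.5582e-04
ln(t1/t2) = ln(9.3/7.4) = 0.2285
Ea = 8.314 * 0.2285 / 1.5582e-04 = 12193.7349 J/mol
Ea = 12.19 kJ/mol

12.19 kJ/mol


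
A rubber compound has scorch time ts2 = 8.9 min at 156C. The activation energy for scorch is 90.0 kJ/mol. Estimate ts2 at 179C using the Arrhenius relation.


Convert temperatures: T1 = 156 + 273.15 = 429.15 K, T2 = 179 + 273.15 = 452.15 K
ts2_new = 8.9 * exp(90000 / 8.314 * (1/452.15 - 1/429.15))
1/T2 - 1/T1 = -1.1853e-04
ts2_new = 2.47 min

2.47 min


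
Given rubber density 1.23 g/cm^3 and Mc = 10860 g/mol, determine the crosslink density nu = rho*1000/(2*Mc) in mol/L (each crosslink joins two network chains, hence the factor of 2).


nu = rho * 1000 / (2 * Mc)
nu = 1.23 * 1000 / (2 * 10860)
nu = 1230.0 / 21720
nu = 0.0566 mol/L

0.0566 mol/L


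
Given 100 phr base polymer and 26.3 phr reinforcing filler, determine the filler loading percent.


Filler % = filler / (rubber + filler) * 100
= 26.3 / (100 + 26.3) * 100
= 26.3 / 126.3 * 100
= 20.82%

20.82%


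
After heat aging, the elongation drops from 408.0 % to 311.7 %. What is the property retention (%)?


Retention = aged / original * 100
= 311.7 / 408.0 * 100
= 76.4%

76.4%


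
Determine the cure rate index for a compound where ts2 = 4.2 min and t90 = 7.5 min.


CRI = 100 / (t90 - ts2)
= 100 / (7.5 - 4.2)
= 100 / 3.3
= 30.3 min^-1

30.3 min^-1


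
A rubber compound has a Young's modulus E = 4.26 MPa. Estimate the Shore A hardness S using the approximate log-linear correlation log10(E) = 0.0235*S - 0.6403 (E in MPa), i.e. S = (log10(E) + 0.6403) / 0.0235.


log10(E) = 0.0235*S - 0.6403  =>  S = (log10(E) + 0.6403) / 0.0235
log10(4.26) = 0.629410
S = (0.629410 + 0.6403) / 0.0235 = 1.269710 / 0.0235
S = 54.0

Shore A = 54.0


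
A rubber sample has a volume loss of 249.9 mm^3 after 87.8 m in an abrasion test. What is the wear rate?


Rate = volume_loss / distance
= 249.9 / 87.8
= 2.846 mm^3/m

2.846 mm^3/m


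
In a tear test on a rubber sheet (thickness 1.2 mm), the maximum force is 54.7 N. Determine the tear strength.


Tear strength = force / thickness
= 54.7 / 1.2
= 45.58 N/mm

45.58 N/mm


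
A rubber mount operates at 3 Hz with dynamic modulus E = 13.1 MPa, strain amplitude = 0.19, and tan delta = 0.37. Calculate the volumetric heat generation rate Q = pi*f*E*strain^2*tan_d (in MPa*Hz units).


Q = pi * f * E * strain^2 * tan_d
= pi * 3 * 13.1 * 0.19^2 * 0.37
= pi * 3 * 13.1 * 0.0361 * 0.37
= 1.6491

Q = 1.6491


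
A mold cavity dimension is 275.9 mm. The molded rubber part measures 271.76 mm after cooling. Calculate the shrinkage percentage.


Shrinkage = (mold - part) / mold * 100
= (275.9 - 271.76) / 275.9 * 100
= 4.14 / 275.9 * 100
= 1.5%

1.5%


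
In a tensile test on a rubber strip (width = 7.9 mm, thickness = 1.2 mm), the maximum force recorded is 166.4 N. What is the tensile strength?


Area = width * thickness = 7.9 * 1.2 = 9.48 mm^2
TS = force / area = 166.4 / 9.48 = 17.55 MPa

17.55 MPa


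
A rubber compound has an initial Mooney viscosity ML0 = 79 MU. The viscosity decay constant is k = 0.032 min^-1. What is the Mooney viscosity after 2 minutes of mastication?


ML = ML0 * exp(-k * t)
ML = 79 * exp(-0.032 * 2)
ML = 79 * 0.9380
ML = 74.1 MU

74.1 MU


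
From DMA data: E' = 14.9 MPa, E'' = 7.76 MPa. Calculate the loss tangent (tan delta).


tan delta = E'' / E'
= 7.76 / 14.9
= 0.5208

tan delta = 0.5208


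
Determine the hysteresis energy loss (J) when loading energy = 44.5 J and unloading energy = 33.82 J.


Hysteresis loss = loading - unloading
= 44.5 - 33.82
= 10.68 J

10.68 J


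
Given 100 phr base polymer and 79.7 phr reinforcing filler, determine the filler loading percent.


Filler % = filler / (rubber + filler) * 100
= 79.7 / (100 + 79.7) * 100
= 79.7 / 179.7 * 100
= 44.35%

44.35%


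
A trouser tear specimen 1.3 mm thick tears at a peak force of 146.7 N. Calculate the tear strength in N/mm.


Tear strength = force / thickness
= 146.7 / 1.3
= 112.85 N/mm

112.85 N/mm


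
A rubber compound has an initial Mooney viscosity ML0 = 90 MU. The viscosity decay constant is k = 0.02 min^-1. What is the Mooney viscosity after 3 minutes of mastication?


ML = ML0 * exp(-k * t)
ML = 90 * exp(-0.02 * 3)
ML = 90 * 0.9418
ML = 84.76 MU

84.76 MU


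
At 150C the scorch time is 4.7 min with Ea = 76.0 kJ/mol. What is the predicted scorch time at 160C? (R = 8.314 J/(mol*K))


Convert temperatures: T1 = 150 + 273.15 = 423.15 K, T2 = 160 + 273.15 = 433.15 K
ts2_new = 4.7 * exp(76000 / 8.314 * (1/433.15 - 1/423.15))
1/T2 - 1/T1 = -5.4559e-05
ts2_new = 2.85 min

2.85 min


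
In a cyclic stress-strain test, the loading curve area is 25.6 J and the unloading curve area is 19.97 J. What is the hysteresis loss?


Hysteresis loss = loading - unloading
= 25.6 - 19.97
= 5.63 J

5.63 J


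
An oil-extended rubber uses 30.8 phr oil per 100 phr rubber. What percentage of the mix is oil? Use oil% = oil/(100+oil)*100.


Oil % = oil / (100 + oil) * 100
= 30.8 / (100 + 30.8) * 100
= 30.8 / 130.8 * 100
= 23.55%

23.55%


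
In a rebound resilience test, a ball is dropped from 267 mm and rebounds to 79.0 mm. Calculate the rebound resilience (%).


Resilience = h_rebound / h_drop * 100
= 79.0 / 267 * 100
= 29.6%

29.6%


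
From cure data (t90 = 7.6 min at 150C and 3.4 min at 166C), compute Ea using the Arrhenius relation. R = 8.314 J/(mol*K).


T1 = 423.15 K, T2 = 439.15 K
1/T1 - 1/T2 = 8.6102e-05
ln(t1/t2) = ln(7.6/3.4) = 0.8044
Ea = 8.314 * 0.8044 / 8.6102e-05 = 77670.2414 J/mol
Ea = 77.67 kJ/mol

77.67 kJ/mol


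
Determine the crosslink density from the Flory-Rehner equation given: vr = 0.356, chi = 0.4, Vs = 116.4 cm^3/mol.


ln(1 - vr) = ln(1 - 0.356) = -0.4401
Numerator = -((-0.4401) + 0.356 + 0.4 * 0.356^2) = 0.0334
Denominator = 116.4 * (0.356^(1/3) - 0.356/2) = 61.7774
nu = 0.0334 / 61.7774 = 5.4004e-04 mol/cm^3

5.4004e-04 mol/cm^3


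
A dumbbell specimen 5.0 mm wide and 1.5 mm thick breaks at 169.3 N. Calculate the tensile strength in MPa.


Area = width * thickness = 5.0 * 1.5 = 7.5 mm^2
TS = force / area = 169.3 / 7.5 = 22.57 MPa

22.57 MPa


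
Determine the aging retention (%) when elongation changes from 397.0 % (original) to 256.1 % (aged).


Retention = aged / original * 100
= 256.1 / 397.0 * 100
= 64.5%

64.5%


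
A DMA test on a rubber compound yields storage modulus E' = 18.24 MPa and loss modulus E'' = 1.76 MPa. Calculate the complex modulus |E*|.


|E*| = sqrt(E'^2 + E''^2)
= sqrt(18.24^2 + 1.76^2)
= sqrt(332.6976 + 3.0976)
= 18.325 MPa

18.325 MPa


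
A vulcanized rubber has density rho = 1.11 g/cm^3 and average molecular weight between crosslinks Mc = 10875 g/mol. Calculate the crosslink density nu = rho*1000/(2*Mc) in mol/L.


nu = rho * 1000 / (2 * Mc)
nu = 1.11 * 1000 / (2 * 10875)
nu = 1110.0 / 21750
nu = 0.0510 mol/L

0.0510 mol/L


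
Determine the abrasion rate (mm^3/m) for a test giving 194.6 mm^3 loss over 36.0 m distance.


Rate = volume_loss / distance
= 194.6 / 36.0
= 5.406 mm^3/m

5.406 mm^3/m


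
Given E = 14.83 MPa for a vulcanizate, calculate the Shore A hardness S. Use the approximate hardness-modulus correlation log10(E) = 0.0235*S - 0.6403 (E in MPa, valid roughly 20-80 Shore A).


log10(E) = 0.0235*S - 0.6403  =>  S = (log10(E) + 0.6403) / 0.0235
log10(14.83) = 1.171141
S = (1.171141 + 0.6403) / 0.0235 = 1.811441 / 0.0235
S = 77.1

Shore A = 77.1


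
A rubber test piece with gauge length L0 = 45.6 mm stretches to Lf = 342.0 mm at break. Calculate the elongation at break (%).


Elongation = (Lf - L0) / L0 * 100
= (342.0 - 45.6) / 45.6 * 100
= 296.4 / 45.6 * 100
= 650.0%

650.0%


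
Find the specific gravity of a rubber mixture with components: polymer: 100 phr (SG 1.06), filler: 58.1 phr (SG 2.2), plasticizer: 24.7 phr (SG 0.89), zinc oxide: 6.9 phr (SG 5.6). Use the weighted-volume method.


Sum of weights = 189.7
Volume contributions:
  polymer: 100/1.06 = 94.3396
  filler: 58.1/2.2 = 26.4091
  plasticizer: 24.7/0.89 = 27.7528
  zinc oxide: 6.9/5.6 = 1.2321
Sum of volumes = 149.7337
SG = 189.7 / 149.7337 = 1.267

SG = 1.267


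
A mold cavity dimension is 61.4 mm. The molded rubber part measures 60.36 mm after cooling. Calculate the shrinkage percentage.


Shrinkage = (mold - part) / mold * 100
= (61.4 - 60.36) / 61.4 * 100
= 1.04 / 61.4 * 100
= 1.69%

1.69%


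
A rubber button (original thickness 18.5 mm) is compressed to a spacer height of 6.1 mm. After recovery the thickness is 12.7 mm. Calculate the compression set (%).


CS = (t0 - recovered) / (t0 - ts) * 100
= (18.5 - 12.7) / (18.5 - 6.1) * 100
= 5.8 / 12.4 * 100
= 46.8%

46.8%


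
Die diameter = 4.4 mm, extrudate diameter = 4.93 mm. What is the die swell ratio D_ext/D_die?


Die swell ratio = D_extrudate / D_die
= 4.93 / 4.4
= 1.12

Die swell = 1.12


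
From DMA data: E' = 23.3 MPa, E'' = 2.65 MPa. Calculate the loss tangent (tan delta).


tan delta = E'' / E'
= 2.65 / 23.3
= 0.1137

tan delta = 0.1137


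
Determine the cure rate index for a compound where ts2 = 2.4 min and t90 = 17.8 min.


CRI = 100 / (t90 - ts2)
= 100 / (17.8 - 2.4)
= 100 / 15.4
= 6.49 min^-1

6.49 min^-1


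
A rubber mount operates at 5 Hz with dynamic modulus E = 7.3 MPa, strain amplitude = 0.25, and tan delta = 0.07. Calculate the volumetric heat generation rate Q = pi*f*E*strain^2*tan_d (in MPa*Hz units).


Q = pi * f * E * strain^2 * tan_d
= pi * 5 * 7.3 * 0.25^2 * 0.07
= pi * 5 * 7.3 * 0.0625 * 0.07
= 0.5017

Q = 0.5017


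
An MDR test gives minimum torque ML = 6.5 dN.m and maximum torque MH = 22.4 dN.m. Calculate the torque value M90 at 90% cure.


M90 = ML + 0.9 * (MH - ML)
M90 = 6.5 + 0.9 * (22.4 - 6.5)
M90 = 6.5 + 0.9 * 15.9
M90 = 20.81 dN.m

20.81 dN.m


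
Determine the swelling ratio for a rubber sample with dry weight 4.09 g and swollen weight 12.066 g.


Q = W_swollen / W_dry
Q = 12.066 / 4.09
Q = 2.95

Q = 2.95


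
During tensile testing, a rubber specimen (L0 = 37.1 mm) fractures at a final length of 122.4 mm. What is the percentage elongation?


Elongation = (Lf - L0) / L0 * 100
= (122.4 - 37.1) / 37.1 * 100
= 85.3 / 37.1 * 100
= 229.9%

229.9%


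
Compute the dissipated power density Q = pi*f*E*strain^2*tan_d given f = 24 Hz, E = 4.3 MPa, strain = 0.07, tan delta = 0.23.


Q = pi * f * E * strain^2 * tan_d
= pi * 24 * 4.3 * 0.07^2 * 0.23
= pi * 24 * 4.3 * 0.0049 * 0.23
= 0.3654

Q = 0.3654


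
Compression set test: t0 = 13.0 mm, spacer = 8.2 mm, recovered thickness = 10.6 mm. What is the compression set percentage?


CS = (t0 - recovered) / (t0 - ts) * 100
= (13.0 - 10.6) / (13.0 - 8.2) * 100
= 2.4 / 4.8 * 100
= 50.0%

50.0%


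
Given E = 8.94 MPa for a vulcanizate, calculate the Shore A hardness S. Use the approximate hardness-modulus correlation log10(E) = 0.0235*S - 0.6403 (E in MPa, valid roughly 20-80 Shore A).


log10(E) = 0.0235*S - 0.6403  =>  S = (log10(E) + 0.6403) / 0.0235
log10(8.94) = 0.951338
S = (0.951338 + 0.6403) / 0.0235 = 1.591638 / 0.0235
S = 67.7

Shore A = 67.7


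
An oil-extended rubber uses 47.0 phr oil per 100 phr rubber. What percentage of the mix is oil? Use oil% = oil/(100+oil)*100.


Oil % = oil / (100 + oil) * 100
= 47.0 / (100 + 47.0) * 100
= 47.0 / 147.0 * 100
= 31.97%

31.97%


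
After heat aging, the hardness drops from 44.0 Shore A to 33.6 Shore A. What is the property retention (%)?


Retention = aged / original * 100
= 33.6 / 44.0 * 100
= 76.4%

76.4%


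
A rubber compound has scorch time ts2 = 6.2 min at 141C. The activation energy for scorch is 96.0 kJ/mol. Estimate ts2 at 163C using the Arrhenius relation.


Convert temperatures: T1 = 141 + 273.15 = 414.15 K, T2 = 163 + 273.15 = 436.15 K
ts2_new = 6.2 * exp(96000 / 8.314 * (1/436.15 - 1/414.15))
1/T2 - 1/T1 = -1.2179e-04
ts2_new = 1.52 min

1.52 min


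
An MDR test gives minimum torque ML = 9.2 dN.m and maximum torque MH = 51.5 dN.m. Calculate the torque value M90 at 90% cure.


M90 = ML + 0.9 * (MH - ML)
M90 = 9.2 + 0.9 * (51.5 - 9.2)
M90 = 9.2 + 0.9 * 42.3
M90 = 47.27 dN.m

47.27 dN.m


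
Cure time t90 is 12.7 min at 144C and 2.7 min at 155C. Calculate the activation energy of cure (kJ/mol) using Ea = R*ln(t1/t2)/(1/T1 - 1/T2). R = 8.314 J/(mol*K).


T1 = 417.15 K, T2 = 428.15 K
1/T1 - 1/T2 = 6.1589e-05
ln(t1/t2) = ln(12.7/2.7) = 1.5484
Ea = 8.314 * 1.5484 / 6.1589e-05 = 209013.6895 J/mol
Ea = 209.01 kJ/mol

209.01 kJ/mol


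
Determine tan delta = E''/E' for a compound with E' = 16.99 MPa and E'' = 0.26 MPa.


tan delta = E'' / E'
= 0.26 / 16.99
= 0.0153

tan delta = 0.0153


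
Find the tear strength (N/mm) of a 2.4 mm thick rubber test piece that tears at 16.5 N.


Tear strength = force / thickness
= 16.5 / 2.4
= 6.88 N/mm

6.88 N/mm


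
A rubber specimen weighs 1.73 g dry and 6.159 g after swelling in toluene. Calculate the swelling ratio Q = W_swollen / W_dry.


Q = W_swollen / W_dry
Q = 6.159 / 1.73
Q = 3.56

Q = 3.56


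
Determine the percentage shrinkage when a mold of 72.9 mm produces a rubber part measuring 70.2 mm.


Shrinkage = (mold - part) / mold * 100
= (72.9 - 70.2) / 72.9 * 100
= 2.7 / 72.9 * 100
= 3.7%

3.7%


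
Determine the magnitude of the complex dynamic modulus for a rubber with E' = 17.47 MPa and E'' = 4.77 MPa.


|E*| = sqrt(E'^2 + E''^2)
= sqrt(17.47^2 + 4.77^2)
= sqrt(305.2009 + 22.7529)
= 18.109 MPa

18.109 MPa


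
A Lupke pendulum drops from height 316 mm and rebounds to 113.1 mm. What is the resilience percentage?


Resilience = h_rebound / h_drop * 100
= 113.1 / 316 * 100
= 35.8%

35.8%


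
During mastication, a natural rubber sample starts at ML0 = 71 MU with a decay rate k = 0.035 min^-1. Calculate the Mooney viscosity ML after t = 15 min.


ML = ML0 * exp(-k * t)
ML = 71 * exp(-0.035 * 15)
ML = 71 * 0.5916
ML = 42.0 MU

42.0 MU


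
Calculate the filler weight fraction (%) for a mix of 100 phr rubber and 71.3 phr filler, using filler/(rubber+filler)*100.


Filler % = filler / (rubber + filler) * 100
= 71.3 / (100 + 71.3) * 100
= 71.3 / 171.3 * 100
= 41.62%

41.62%


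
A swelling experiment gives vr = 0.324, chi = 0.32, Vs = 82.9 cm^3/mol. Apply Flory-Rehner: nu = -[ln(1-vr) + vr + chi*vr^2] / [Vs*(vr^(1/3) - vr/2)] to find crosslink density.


ln(1 - vr) = ln(1 - 0.324) = -0.3916
Numerator = -((-0.3916) + 0.324 + 0.32 * 0.324^2) = 0.0340
Denominator = 82.9 * (0.324^(1/3) - 0.324/2) = 43.5083
nu = 0.0340 / 43.5083 = 7.8077e-04 mol/cm^3

7.8077e-04 mol/cm^3


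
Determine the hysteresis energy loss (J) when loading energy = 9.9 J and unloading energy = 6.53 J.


Hysteresis loss = loading - unloading
= 9.9 - 6.53
= 3.37 J

3.37 J


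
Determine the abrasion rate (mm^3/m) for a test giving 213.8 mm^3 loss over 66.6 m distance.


Rate = volume_loss / distance
= 213.8 / 66.6
= 3.21 mm^3/m

3.21 mm^3/m


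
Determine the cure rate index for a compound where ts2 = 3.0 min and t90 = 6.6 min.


CRI = 100 / (t90 - ts2)
= 100 / (6.6 - 3.0)
= 100 / 3.6
= 27.78 min^-1

27.78 min^-1


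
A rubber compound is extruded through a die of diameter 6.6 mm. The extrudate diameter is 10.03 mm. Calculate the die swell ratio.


Die swell ratio = D_extrudate / D_die
= 10.03 / 6.6
= 1.52

Die swell = 1.52


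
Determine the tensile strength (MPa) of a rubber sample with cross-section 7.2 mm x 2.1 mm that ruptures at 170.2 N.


Area = width * thickness = 7.2 * 2.1 = 15.12 mm^2
TS = force / area = 170.2 / 15.12 = 11.26 MPa

11.26 MPa


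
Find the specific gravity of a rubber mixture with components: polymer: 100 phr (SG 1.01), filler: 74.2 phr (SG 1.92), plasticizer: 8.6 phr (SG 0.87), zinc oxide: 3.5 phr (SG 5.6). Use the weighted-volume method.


Sum of weights = 186.3
Volume contributions:
  polymer: 100/1.01 = 99.0099
  filler: 74.2/1.92 = 38.6458
  plasticizer: 8.6/0.87 = 9.8851
  zinc oxide: 3.5/5.6 = 0.6250
Sum of volumes = 148.1658
SG = 186.3 / 148.1658 = 1.257

SG = 1.257


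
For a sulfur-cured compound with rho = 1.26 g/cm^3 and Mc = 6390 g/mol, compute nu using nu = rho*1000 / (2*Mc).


nu = rho * 1000 / (2 * Mc)
nu = 1.26 * 1000 / (2 * 6390)
nu = 1260.0 / 12780
nu = 0.0986 mol/L

0.0986 mol/L


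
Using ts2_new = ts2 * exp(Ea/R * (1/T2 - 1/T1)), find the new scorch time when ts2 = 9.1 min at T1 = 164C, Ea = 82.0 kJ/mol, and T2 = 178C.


Convert temperatures: T1 = 164 + 273.15 = 437.15 K, T2 = 178 + 273.15 = 451.15 K
ts2_new = 9.1 * exp(82000 / 8.314 * (1/451.15 - 1/437.15))
1/T2 - 1/T1 = -7.0987e-05
ts2_new = 4.52 min

4.52 min


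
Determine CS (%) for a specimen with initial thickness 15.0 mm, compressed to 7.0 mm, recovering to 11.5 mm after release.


CS = (t0 - recovered) / (t0 - ts) * 100
= (15.0 - 11.5) / (15.0 - 7.0) * 100
= 3.5 / 8.0 * 100
= 43.8%

43.8%


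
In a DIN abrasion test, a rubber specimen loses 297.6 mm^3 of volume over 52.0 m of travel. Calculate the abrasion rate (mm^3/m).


Rate = volume_loss / distance
= 297.6 / 52.0
= 5.723 mm^3/m

5.723 mm^3/m


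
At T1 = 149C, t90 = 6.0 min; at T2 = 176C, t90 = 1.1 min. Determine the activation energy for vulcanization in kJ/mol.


T1 = 422.15 K, T2 = 449.15 K
1/T1 - 1/T2 = 1.4240e-04
ln(t1/t2) = ln(6.0/1.1) = 1.6964
Ea = 8.314 * 1.6964 / 1.4240e-04 = 99047.9145 J/mol
Ea = 99.05 kJ/mol

99.05 kJ/mol


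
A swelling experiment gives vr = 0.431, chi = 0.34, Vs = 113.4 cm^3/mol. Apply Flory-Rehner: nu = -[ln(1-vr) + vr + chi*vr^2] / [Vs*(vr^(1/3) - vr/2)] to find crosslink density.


ln(1 - vr) = ln(1 - 0.431) = -0.5639
Numerator = -((-0.5639) + 0.431 + 0.34 * 0.431^2) = 0.0697
Denominator = 113.4 * (0.431^(1/3) - 0.431/2) = 61.2211
nu = 0.0697 / 61.2211 = 0.0011 mol/cm^3

0.0011 mol/cm^3


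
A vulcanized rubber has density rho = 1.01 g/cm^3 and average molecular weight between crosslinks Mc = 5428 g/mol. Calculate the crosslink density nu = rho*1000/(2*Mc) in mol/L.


nu = rho * 1000 / (2 * Mc)
nu = 1.01 * 1000 / (2 * 5428)
nu = 1010.0 / 10856
nu = 0.0930 mol/L

0.0930 mol/L
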